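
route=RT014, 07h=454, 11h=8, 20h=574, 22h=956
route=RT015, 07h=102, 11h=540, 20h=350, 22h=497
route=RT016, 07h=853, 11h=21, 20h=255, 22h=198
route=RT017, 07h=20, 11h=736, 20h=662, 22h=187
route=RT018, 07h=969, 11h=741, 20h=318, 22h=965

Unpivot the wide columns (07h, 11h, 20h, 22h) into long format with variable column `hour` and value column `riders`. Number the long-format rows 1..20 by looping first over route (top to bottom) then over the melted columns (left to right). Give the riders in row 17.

20 rows total (5 × 4). Row 17: index ⌊(17-1)/4⌋ = 4 into route → RT018; (17-1) mod 4 = 0 into the melted columns → 07h.
So row 17 is (RT018, 07h, 969); riders = 969.

969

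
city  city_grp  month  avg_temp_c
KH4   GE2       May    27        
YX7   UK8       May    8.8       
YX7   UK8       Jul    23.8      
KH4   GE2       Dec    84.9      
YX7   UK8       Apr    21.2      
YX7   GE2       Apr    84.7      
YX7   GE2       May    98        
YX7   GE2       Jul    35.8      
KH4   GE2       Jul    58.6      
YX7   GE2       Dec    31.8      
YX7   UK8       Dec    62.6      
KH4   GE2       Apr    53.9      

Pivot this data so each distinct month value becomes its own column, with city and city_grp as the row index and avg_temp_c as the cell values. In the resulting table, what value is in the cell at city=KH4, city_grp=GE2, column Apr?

Wide layout: rows indexed by city and city_grp, columns are the 4 distinct month values (May, Jul, Dec, Apr).
Cell (city=KH4, city_grp=GE2, month=Apr) draws from the long row where city=KH4, city_grp=GE2 and month=Apr, which has avg_temp_c=53.9.

53.9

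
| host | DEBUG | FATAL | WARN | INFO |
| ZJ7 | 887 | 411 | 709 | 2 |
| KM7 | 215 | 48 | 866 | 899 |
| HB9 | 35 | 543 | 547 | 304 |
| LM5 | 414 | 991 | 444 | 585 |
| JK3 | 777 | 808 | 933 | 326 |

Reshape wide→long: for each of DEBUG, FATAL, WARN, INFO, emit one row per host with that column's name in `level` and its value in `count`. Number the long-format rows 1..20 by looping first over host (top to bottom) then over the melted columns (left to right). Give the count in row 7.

866

20 rows total (5 × 4). Row 7: index ⌊(7-1)/4⌋ = 1 into host → KM7; (7-1) mod 4 = 2 into the melted columns → WARN.
So row 7 is (KM7, WARN, 866); count = 866.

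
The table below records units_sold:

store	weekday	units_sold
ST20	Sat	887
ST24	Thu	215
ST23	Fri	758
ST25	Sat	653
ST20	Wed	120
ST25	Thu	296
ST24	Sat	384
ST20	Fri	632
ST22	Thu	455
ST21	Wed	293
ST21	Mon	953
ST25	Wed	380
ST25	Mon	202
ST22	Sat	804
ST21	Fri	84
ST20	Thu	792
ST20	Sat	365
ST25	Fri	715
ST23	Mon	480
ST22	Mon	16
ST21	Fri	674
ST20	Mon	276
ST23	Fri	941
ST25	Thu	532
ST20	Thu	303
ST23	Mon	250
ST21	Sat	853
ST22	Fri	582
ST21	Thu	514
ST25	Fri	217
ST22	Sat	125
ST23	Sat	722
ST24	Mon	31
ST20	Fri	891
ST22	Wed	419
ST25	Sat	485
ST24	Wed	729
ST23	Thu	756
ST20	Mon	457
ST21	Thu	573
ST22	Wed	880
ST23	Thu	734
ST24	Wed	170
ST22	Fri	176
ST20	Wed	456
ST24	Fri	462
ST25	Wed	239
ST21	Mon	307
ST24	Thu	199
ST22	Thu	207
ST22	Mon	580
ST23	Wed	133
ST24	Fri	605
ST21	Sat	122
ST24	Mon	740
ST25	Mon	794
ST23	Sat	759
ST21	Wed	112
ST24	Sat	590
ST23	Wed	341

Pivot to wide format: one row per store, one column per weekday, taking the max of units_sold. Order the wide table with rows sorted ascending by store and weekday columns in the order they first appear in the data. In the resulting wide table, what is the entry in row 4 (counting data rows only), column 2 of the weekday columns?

With rows sorted ascending by store, row 4 is store=ST23. weekday columns in first-appearance order: Sat, Thu, Fri, Wed, Mon; column 2 is Thu.
Long rows with store=ST23, weekday=Thu: max(756, 734) = 756.

756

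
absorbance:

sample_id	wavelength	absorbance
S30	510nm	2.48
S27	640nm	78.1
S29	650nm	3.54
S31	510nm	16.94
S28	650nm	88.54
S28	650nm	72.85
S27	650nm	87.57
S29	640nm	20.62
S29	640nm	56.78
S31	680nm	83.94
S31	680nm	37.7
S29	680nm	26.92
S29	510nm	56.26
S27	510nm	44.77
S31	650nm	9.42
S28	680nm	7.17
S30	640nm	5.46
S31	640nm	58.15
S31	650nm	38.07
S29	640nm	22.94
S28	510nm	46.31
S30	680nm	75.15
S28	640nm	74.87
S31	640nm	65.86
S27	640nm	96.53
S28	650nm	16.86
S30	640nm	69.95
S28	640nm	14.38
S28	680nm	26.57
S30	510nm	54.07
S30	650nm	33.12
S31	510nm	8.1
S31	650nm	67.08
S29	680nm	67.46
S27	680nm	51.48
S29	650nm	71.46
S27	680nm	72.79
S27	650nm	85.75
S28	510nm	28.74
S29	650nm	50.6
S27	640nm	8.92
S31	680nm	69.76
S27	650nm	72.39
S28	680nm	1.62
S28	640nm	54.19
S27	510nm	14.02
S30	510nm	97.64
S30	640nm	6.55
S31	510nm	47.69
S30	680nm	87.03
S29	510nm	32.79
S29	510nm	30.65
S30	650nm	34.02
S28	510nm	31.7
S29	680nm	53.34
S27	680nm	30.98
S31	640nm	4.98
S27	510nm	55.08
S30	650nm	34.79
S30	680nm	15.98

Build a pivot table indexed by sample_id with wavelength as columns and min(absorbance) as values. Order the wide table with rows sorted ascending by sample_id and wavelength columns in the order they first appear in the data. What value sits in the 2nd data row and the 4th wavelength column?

1.62

With rows sorted ascending by sample_id, row 2 is sample_id=S28. wavelength columns in first-appearance order: 510nm, 640nm, 650nm, 680nm; column 4 is 680nm.
Long rows with sample_id=S28, wavelength=680nm: min(7.17, 26.57, 1.62) = 1.62.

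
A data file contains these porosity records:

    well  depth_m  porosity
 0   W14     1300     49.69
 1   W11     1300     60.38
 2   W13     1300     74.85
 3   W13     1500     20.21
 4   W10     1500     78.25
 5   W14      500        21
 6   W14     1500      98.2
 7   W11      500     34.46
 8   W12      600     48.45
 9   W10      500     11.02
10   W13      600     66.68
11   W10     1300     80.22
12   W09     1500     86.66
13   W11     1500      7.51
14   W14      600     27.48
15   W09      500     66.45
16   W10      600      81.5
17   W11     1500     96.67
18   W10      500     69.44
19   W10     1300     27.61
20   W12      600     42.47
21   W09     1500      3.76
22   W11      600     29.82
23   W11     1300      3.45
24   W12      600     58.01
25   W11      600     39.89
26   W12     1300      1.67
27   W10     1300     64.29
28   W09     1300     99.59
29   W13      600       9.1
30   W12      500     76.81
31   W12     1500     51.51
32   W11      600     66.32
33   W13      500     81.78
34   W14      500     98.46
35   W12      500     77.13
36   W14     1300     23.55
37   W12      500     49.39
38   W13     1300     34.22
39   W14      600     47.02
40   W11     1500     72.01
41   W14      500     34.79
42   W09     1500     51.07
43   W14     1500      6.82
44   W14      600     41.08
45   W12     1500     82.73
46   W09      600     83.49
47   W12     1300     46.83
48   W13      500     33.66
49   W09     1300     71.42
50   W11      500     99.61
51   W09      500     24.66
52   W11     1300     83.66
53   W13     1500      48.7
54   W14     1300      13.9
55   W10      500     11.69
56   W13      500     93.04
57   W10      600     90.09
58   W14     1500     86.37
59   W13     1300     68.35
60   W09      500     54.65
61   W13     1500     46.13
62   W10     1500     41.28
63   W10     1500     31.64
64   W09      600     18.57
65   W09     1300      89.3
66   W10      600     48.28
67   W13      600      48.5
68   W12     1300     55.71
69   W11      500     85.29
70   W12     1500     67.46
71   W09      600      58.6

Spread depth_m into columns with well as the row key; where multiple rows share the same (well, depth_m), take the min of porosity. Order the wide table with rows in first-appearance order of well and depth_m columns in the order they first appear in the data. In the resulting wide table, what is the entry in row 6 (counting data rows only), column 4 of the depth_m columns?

18.57

With rows in first-appearance order of well, row 6 is well=W09. depth_m columns in first-appearance order: 1300, 1500, 500, 600; column 4 is 600.
Long rows with well=W09, depth_m=600: min(83.49, 18.57, 58.6) = 18.57.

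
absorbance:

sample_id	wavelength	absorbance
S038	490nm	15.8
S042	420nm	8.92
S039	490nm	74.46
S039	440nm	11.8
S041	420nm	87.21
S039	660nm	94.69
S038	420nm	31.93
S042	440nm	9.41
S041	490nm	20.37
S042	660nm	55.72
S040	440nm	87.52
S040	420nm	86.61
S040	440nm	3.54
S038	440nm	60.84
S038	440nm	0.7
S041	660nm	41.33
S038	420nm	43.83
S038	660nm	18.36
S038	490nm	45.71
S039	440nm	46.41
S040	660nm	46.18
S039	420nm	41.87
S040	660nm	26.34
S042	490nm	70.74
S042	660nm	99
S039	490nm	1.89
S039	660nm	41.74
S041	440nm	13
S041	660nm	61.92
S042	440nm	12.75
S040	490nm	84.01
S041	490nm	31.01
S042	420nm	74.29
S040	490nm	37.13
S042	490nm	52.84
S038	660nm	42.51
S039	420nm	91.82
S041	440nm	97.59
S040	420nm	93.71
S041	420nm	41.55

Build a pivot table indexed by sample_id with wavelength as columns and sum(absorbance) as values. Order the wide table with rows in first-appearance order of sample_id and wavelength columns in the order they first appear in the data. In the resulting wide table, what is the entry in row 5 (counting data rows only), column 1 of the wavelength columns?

With rows in first-appearance order of sample_id, row 5 is sample_id=S040. wavelength columns in first-appearance order: 490nm, 420nm, 440nm, 660nm; column 1 is 490nm.
Long rows with sample_id=S040, wavelength=490nm: 84.01 + 37.13 = 121.14.

121.14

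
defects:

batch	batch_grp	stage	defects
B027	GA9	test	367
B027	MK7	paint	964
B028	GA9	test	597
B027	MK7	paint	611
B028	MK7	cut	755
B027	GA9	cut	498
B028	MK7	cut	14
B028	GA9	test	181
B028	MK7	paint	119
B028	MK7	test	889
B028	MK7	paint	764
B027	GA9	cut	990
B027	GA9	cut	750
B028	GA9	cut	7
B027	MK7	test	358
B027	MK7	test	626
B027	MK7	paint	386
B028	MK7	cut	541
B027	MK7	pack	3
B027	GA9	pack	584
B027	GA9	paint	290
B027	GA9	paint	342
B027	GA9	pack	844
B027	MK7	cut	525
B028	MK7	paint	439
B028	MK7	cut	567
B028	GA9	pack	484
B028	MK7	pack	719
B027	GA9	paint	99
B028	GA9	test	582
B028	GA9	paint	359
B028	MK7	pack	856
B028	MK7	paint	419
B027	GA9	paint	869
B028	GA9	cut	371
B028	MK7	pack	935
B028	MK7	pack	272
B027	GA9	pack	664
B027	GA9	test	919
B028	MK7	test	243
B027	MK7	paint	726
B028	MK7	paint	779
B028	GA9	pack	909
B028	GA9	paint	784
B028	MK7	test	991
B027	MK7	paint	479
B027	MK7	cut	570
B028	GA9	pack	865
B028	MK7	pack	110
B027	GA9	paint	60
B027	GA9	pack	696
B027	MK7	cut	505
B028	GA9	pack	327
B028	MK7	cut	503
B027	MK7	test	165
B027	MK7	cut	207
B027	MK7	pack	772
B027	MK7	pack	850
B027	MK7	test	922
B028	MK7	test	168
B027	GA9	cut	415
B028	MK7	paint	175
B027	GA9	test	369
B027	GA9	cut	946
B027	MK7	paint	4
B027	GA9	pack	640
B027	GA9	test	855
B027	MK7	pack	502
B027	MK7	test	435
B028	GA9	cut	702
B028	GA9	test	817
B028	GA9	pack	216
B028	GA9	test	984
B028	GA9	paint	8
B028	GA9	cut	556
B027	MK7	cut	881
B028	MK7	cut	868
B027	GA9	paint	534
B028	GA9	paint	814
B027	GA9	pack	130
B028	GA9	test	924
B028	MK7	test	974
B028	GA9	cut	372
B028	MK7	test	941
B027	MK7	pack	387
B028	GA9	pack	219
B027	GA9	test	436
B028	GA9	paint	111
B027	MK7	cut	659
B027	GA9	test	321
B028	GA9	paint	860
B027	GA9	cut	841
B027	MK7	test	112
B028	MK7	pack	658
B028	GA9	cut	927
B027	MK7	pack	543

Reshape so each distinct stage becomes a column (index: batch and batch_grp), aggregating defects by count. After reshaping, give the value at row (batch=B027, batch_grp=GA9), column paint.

Rows with batch=B027, batch_grp=GA9 and stage=paint: defects values are 290, 342, 99, 869, 60, 534.
6 rows match — count = 6.

6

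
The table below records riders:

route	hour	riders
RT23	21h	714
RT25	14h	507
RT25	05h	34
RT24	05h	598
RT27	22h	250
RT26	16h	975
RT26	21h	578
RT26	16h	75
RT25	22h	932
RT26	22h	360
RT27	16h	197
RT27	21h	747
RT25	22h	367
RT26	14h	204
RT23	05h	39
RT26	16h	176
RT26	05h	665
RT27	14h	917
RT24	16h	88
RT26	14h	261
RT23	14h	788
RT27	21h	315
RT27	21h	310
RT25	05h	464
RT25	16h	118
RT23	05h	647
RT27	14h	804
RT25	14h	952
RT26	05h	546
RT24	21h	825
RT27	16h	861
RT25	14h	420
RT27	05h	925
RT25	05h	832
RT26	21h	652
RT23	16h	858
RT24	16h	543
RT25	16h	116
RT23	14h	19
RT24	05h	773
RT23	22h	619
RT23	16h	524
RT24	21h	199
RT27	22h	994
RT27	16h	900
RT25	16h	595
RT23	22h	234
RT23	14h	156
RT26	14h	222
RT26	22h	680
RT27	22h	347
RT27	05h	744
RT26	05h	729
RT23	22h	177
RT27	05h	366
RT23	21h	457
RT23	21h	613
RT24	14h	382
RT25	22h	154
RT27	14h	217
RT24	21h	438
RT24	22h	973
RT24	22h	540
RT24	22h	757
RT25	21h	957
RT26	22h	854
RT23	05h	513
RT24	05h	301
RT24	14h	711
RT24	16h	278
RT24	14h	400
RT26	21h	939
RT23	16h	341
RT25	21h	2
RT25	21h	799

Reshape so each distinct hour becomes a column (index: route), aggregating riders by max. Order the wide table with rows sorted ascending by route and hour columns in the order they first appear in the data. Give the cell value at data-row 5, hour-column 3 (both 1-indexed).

With rows sorted ascending by route, row 5 is route=RT27. hour columns in first-appearance order: 21h, 14h, 05h, 22h, 16h; column 3 is 05h.
Long rows with route=RT27, hour=05h: max(925, 744, 366) = 925.

925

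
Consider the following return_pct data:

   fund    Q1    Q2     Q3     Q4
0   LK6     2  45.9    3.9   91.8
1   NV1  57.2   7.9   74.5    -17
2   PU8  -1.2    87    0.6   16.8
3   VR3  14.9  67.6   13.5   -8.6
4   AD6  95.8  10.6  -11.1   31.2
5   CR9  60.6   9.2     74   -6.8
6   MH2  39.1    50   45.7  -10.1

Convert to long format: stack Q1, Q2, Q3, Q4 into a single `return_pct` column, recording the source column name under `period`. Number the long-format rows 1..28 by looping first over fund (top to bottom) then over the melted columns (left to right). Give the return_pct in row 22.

9.2

28 rows total (7 × 4). Row 22: index ⌊(22-1)/4⌋ = 5 into fund → CR9; (22-1) mod 4 = 1 into the melted columns → Q2.
So row 22 is (CR9, Q2, 9.2); return_pct = 9.2.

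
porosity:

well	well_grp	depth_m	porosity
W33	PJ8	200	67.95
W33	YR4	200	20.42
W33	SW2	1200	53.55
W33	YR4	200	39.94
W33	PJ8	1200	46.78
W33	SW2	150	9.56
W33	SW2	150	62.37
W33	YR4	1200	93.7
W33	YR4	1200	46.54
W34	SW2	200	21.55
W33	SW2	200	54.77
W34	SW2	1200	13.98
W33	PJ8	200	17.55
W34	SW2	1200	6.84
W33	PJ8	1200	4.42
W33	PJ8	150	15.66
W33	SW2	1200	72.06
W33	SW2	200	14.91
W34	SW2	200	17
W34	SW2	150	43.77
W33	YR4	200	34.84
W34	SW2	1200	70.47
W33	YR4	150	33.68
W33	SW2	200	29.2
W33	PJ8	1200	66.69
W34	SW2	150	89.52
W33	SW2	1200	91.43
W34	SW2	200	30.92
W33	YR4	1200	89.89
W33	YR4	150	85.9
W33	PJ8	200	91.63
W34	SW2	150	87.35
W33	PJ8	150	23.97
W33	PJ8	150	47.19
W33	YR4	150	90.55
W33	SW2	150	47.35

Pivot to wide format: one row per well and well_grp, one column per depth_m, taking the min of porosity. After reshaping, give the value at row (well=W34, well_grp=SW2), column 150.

Rows with well=W34, well_grp=SW2 and depth_m=150: porosity values are 43.77, 89.52, 87.35.
min(43.77, 89.52, 87.35) = 43.77.

43.77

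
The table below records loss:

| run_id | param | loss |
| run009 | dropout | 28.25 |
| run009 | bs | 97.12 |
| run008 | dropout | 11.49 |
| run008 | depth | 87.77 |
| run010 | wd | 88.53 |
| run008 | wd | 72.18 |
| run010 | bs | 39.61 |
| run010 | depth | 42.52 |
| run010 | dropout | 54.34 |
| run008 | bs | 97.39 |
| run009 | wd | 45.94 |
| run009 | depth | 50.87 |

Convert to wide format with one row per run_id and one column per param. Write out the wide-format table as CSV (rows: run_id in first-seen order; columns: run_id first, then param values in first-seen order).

run_id,dropout,bs,depth,wd
run009,28.25,97.12,50.87,45.94
run008,11.49,97.39,87.77,72.18
run010,54.34,39.61,42.52,88.53

Columns: run_id plus the 4 distinct param values (dropout, bs, depth, wd).
For example, row run009 column dropout takes loss=28.25 from the long row (run009, dropout).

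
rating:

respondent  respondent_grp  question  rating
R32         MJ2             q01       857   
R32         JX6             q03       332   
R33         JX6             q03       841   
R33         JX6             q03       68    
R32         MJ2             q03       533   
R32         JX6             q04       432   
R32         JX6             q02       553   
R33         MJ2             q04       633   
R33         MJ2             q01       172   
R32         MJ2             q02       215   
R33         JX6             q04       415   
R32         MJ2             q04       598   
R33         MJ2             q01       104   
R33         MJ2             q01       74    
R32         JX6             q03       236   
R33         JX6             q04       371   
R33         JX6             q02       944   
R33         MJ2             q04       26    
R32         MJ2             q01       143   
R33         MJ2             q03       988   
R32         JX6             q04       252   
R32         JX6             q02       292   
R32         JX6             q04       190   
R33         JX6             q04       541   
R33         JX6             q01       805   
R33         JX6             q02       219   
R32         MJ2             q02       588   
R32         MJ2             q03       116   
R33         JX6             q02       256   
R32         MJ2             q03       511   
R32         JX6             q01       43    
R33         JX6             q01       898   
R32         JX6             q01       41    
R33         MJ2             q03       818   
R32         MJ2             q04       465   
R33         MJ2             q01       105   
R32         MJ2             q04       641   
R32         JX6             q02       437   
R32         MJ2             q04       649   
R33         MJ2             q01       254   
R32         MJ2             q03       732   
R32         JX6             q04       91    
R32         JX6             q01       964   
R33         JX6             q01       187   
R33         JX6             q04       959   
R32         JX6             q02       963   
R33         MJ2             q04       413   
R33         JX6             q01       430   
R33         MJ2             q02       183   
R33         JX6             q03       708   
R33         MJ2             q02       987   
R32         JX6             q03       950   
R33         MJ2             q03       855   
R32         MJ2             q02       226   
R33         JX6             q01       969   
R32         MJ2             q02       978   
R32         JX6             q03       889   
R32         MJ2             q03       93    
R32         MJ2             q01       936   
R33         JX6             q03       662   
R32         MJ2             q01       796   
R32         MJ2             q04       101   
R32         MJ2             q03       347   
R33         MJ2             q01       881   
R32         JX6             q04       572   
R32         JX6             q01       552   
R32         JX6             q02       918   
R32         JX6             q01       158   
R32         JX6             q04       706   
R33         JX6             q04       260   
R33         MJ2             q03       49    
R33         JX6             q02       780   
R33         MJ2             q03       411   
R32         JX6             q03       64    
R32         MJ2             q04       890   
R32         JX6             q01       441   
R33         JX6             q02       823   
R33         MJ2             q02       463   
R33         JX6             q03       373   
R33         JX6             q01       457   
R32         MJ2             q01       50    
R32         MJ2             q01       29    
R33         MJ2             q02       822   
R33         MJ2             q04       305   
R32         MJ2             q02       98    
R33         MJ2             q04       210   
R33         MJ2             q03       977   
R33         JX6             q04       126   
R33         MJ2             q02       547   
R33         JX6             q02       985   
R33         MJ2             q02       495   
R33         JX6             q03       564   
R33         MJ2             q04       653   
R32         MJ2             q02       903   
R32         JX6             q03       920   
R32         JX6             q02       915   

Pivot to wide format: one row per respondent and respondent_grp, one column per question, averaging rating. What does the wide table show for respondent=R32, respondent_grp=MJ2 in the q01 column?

Rows with respondent=R32, respondent_grp=MJ2 and question=q01: rating values are 857, 143, 936, 796, 50, 29.
(857 + 143 + 936 + 796 + 50 + 29) / 6 = 468.50.

468.50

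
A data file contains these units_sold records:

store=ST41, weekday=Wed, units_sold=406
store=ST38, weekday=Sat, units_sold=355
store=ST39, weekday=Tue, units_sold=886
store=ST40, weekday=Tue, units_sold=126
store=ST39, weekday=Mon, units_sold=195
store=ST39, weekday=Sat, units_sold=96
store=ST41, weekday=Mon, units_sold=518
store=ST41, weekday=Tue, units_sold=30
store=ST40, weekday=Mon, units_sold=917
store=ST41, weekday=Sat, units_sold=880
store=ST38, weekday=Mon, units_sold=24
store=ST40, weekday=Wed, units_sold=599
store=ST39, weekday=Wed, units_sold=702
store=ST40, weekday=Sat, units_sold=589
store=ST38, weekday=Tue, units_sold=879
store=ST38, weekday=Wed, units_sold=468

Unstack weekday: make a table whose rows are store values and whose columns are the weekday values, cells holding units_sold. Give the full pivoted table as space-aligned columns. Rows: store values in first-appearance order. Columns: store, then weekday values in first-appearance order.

store  Wed  Sat  Tue  Mon
ST41   406  880  30   518
ST38   468  355  879  24 
ST39   702  96   886  195
ST40   599  589  126  917

Columns: store plus the 4 distinct weekday values (Wed, Sat, Tue, Mon).
For example, row ST41 column Wed takes units_sold=406 from the long row (ST41, Wed).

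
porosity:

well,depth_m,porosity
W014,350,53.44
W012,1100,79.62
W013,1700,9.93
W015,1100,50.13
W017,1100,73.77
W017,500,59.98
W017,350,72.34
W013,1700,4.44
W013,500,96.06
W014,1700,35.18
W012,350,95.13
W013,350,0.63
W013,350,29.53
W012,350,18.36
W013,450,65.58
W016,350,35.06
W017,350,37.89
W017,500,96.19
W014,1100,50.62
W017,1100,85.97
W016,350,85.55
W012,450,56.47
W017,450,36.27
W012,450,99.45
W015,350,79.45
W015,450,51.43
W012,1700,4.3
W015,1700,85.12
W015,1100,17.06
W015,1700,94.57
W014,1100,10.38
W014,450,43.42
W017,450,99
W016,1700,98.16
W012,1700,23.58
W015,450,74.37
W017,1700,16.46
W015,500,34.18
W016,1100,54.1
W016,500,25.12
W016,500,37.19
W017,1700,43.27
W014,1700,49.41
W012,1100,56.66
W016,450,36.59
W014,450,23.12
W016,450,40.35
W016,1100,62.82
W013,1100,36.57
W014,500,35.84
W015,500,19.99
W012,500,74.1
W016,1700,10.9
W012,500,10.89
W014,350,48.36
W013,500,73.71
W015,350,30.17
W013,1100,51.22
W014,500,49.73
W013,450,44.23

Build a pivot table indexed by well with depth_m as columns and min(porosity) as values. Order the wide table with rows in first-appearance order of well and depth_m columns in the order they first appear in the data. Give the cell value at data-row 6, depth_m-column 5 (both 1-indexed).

36.59

With rows in first-appearance order of well, row 6 is well=W016. depth_m columns in first-appearance order: 350, 1100, 1700, 500, 450; column 5 is 450.
Long rows with well=W016, depth_m=450: min(36.59, 40.35) = 36.59.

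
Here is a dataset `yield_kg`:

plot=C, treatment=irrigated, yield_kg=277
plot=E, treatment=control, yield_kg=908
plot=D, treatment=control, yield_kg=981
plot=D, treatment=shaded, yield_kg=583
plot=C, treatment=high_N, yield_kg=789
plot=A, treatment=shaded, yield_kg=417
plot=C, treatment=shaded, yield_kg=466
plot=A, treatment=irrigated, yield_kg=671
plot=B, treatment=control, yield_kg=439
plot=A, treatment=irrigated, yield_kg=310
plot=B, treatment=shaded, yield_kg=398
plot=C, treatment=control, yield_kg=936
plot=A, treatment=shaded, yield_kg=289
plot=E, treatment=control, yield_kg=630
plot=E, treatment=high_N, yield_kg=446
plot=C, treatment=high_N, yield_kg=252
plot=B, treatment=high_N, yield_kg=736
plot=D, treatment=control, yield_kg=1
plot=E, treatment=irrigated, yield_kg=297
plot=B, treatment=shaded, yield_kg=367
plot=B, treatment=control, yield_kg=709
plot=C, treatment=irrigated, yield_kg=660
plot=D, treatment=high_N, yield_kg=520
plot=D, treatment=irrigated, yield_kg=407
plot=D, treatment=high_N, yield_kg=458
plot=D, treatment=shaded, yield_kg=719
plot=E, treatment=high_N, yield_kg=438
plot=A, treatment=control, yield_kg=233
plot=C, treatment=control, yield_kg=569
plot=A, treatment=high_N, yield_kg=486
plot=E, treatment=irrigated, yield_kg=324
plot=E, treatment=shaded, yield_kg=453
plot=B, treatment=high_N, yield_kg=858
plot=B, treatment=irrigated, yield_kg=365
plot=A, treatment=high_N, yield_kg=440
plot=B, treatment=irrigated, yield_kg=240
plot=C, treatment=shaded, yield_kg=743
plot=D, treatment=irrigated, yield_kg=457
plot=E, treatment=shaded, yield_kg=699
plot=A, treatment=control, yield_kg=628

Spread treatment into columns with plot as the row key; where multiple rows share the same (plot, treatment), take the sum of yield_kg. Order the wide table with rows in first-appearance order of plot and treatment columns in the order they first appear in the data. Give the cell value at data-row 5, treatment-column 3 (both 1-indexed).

765

With rows in first-appearance order of plot, row 5 is plot=B. treatment columns in first-appearance order: irrigated, control, shaded, high_N; column 3 is shaded.
Long rows with plot=B, treatment=shaded: 398 + 367 = 765.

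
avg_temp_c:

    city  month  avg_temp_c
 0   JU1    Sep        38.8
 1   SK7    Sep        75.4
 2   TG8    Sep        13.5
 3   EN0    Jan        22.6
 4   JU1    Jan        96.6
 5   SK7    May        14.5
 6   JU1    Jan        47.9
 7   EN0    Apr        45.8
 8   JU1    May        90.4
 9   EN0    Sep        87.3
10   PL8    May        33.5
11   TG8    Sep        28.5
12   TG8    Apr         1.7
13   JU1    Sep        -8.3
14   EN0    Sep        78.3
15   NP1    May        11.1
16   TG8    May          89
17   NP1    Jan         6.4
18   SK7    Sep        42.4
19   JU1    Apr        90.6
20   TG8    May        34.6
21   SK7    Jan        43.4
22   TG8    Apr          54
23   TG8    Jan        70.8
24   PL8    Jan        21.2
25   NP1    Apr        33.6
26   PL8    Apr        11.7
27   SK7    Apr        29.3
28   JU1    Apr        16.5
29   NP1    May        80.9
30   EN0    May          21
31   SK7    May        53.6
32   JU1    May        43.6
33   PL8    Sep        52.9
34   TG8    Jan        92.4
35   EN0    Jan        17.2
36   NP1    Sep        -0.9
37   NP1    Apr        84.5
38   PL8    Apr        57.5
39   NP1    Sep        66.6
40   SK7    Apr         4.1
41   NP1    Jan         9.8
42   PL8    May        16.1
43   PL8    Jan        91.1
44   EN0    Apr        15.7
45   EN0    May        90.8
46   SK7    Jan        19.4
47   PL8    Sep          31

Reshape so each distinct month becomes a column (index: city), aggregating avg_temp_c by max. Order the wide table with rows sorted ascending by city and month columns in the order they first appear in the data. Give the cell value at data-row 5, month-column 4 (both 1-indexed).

With rows sorted ascending by city, row 5 is city=SK7. month columns in first-appearance order: Sep, Jan, May, Apr; column 4 is Apr.
Long rows with city=SK7, month=Apr: max(29.3, 4.1) = 29.3.

29.3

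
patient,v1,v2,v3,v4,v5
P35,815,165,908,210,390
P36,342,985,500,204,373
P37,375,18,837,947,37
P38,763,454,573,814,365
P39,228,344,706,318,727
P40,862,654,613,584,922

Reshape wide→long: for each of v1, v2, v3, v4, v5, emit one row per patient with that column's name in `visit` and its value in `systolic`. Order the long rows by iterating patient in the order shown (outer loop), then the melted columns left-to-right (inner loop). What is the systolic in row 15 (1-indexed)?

37

30 rows total (6 × 5). Row 15: index ⌊(15-1)/5⌋ = 2 into patient → P37; (15-1) mod 5 = 4 into the melted columns → v5.
So row 15 is (P37, v5, 37); systolic = 37.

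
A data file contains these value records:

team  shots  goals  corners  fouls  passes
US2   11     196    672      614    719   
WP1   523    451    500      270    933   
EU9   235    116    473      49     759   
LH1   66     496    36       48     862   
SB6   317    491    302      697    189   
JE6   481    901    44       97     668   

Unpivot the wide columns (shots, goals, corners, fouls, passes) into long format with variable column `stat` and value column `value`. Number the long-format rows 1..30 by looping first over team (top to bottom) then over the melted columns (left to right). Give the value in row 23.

30 rows total (6 × 5). Row 23: index ⌊(23-1)/5⌋ = 4 into team → SB6; (23-1) mod 5 = 2 into the melted columns → corners.
So row 23 is (SB6, corners, 302); value = 302.

302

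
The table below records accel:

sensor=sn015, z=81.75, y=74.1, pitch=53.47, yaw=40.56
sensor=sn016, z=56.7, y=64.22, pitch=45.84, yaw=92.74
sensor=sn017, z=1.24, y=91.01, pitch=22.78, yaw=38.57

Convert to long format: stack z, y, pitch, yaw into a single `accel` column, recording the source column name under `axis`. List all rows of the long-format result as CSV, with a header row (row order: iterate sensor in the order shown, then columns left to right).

sensor,axis,accel
sn015,z,81.75
sn015,y,74.1
sn015,pitch,53.47
sn015,yaw,40.56
sn016,z,56.7
sn016,y,64.22
sn016,pitch,45.84
sn016,yaw,92.74
sn017,z,1.24
sn017,y,91.01
sn017,pitch,22.78
sn017,yaw,38.57

Each (sensor, column) pair becomes one row: 3 × 4 = 12 rows.
For example, (sn015, z) → accel=81.75.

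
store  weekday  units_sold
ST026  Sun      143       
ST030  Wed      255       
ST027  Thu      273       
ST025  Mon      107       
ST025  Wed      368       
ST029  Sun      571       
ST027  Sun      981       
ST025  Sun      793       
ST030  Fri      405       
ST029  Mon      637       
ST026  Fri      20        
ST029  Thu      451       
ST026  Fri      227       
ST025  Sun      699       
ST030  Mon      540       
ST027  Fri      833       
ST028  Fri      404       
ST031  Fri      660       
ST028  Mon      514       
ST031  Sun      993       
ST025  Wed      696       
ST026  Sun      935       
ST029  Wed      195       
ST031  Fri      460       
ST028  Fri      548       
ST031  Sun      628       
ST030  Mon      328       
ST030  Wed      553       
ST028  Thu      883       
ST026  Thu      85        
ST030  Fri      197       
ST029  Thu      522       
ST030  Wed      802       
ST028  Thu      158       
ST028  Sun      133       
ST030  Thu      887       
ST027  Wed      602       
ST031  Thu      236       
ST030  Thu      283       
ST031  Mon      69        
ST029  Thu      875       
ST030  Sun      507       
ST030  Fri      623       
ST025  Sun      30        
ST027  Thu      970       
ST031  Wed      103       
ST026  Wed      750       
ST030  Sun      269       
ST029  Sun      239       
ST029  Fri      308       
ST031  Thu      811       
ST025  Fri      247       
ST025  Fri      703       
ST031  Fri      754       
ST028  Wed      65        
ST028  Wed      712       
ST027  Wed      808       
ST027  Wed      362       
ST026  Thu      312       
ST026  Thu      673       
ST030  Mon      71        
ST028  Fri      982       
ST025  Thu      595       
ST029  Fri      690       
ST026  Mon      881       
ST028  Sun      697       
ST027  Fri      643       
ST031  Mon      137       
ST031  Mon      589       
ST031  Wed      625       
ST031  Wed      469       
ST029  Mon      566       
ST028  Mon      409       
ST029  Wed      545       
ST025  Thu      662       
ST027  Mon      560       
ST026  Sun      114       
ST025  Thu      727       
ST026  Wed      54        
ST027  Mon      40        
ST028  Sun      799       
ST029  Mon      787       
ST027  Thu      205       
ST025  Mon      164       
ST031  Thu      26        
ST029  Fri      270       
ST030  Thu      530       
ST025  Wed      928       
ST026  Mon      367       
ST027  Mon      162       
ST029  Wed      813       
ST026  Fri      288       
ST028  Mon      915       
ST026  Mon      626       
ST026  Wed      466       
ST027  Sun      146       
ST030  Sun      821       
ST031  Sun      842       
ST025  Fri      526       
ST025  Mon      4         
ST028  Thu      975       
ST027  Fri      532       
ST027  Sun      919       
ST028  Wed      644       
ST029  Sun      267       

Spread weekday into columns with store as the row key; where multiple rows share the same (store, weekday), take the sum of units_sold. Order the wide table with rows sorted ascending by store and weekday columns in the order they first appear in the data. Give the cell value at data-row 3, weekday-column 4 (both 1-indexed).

762

With rows sorted ascending by store, row 3 is store=ST027. weekday columns in first-appearance order: Sun, Wed, Thu, Mon, Fri; column 4 is Mon.
Long rows with store=ST027, weekday=Mon: 560 + 40 + 162 = 762.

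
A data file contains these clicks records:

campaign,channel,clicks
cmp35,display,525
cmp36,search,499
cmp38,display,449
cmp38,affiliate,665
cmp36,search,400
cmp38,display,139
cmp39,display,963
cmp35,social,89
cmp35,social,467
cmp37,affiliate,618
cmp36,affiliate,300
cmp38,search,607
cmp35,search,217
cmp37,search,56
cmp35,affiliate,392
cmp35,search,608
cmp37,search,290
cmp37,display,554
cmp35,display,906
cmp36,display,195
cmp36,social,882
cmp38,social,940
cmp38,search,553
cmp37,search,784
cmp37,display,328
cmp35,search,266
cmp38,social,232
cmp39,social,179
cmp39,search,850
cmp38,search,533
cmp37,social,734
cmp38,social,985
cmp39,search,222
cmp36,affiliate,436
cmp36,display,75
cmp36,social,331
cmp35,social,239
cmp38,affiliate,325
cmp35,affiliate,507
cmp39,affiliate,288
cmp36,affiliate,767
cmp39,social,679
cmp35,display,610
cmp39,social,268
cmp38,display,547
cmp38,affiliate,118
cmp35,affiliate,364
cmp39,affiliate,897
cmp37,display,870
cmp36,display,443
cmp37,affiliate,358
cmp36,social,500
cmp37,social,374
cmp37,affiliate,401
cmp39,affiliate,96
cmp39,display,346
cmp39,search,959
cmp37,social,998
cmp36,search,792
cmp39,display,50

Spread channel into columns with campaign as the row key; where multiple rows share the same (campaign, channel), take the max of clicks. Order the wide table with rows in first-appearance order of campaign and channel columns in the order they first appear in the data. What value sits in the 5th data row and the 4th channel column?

With rows in first-appearance order of campaign, row 5 is campaign=cmp37. channel columns in first-appearance order: display, search, affiliate, social; column 4 is social.
Long rows with campaign=cmp37, channel=social: max(734, 374, 998) = 998.

998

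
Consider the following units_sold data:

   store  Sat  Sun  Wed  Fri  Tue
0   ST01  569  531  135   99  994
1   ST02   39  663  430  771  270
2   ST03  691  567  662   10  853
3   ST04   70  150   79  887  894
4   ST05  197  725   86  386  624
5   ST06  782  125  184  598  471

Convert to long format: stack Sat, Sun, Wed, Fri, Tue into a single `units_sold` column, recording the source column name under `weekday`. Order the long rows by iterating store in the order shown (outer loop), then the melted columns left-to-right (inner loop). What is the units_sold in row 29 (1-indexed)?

598

30 rows total (6 × 5). Row 29: index ⌊(29-1)/5⌋ = 5 into store → ST06; (29-1) mod 5 = 3 into the melted columns → Fri.
So row 29 is (ST06, Fri, 598); units_sold = 598.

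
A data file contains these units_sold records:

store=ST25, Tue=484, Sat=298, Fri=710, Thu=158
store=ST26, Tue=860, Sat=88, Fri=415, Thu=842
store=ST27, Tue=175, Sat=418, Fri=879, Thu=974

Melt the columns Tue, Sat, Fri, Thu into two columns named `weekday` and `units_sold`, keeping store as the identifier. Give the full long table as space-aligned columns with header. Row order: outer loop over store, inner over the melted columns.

Each (store, column) pair becomes one row: 3 × 4 = 12 rows.
For example, (ST25, Tue) → units_sold=484.

store  weekday  units_sold
ST25   Tue      484       
ST25   Sat      298       
ST25   Fri      710       
ST25   Thu      158       
ST26   Tue      860       
ST26   Sat      88        
ST26   Fri      415       
ST26   Thu      842       
ST27   Tue      175       
ST27   Sat      418       
ST27   Fri      879       
ST27   Thu      974       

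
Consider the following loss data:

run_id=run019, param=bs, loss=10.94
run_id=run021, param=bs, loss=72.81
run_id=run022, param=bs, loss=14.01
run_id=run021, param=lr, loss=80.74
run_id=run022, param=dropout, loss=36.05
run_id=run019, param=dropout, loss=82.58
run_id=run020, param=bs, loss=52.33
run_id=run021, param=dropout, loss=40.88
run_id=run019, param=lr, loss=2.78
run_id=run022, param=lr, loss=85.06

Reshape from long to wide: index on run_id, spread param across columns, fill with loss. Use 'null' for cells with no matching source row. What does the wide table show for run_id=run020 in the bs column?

The long row with run_id=run020, param=bs has loss=52.33.

52.33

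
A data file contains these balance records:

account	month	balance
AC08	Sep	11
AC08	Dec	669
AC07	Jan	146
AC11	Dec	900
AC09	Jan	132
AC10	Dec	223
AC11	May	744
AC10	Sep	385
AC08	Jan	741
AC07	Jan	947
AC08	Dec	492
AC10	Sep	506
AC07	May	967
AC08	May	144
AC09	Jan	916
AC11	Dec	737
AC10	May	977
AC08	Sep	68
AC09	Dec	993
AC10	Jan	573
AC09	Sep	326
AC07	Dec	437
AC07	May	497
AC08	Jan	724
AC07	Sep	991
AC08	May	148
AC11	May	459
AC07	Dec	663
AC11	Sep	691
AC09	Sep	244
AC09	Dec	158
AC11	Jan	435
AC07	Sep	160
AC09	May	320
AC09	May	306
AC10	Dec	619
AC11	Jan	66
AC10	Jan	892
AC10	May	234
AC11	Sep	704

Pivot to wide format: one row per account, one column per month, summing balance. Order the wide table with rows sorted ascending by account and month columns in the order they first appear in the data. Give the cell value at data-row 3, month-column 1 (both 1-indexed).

With rows sorted ascending by account, row 3 is account=AC09. month columns in first-appearance order: Sep, Dec, Jan, May; column 1 is Sep.
Long rows with account=AC09, month=Sep: 326 + 244 = 570.

570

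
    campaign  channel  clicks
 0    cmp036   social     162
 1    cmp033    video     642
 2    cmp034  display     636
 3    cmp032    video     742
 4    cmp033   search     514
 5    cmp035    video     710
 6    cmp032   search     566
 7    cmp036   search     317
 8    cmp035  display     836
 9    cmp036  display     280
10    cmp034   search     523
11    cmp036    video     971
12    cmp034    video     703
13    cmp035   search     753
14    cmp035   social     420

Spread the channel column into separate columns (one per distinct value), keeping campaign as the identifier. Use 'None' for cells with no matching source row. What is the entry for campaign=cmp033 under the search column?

514

The long row with campaign=cmp033, channel=search has clicks=514.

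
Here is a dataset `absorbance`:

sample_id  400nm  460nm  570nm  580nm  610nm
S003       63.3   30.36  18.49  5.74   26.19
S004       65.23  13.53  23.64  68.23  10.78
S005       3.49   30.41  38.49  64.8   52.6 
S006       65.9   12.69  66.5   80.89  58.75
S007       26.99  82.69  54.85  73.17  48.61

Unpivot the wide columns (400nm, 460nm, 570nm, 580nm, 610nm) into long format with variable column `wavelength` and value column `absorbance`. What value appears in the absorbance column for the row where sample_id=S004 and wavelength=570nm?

Unpivoting turns each (sample_id, wide-column) pair into one long row.
The wide cell at row S004, column 570nm holds 23.64, so the long row (S004, 570nm) has absorbance=23.64.

23.64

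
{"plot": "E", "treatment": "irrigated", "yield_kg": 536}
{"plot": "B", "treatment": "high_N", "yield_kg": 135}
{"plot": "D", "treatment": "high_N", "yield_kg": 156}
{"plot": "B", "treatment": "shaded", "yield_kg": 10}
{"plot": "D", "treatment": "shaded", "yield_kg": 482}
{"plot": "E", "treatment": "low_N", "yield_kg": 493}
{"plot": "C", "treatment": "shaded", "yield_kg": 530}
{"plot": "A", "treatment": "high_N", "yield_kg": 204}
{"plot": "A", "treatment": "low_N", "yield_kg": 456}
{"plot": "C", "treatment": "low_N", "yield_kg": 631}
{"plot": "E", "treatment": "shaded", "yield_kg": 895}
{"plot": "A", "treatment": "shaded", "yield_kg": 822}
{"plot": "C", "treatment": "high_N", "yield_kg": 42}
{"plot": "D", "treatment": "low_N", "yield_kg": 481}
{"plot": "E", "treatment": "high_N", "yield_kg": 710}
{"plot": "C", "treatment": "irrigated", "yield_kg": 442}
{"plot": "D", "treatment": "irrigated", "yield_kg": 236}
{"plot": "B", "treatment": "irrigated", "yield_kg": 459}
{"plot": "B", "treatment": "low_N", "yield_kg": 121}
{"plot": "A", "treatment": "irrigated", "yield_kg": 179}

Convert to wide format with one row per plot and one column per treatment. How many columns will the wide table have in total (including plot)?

1 column for plot plus 4 distinct treatment values → 5 columns.

5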